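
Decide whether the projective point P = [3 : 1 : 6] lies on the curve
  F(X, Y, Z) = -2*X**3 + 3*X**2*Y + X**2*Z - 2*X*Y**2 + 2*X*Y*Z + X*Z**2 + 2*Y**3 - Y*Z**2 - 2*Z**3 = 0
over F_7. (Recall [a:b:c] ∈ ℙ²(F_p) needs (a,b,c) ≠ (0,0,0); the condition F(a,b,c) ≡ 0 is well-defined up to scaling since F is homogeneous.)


F(3,1,6) ≡ 0 (mod 7); P is on the curve.

Evaluate F(3, 1, 6) term-by-term (mod 7).
  -2*X**3 ↦ -2·27·1·1 = -54
  3*X**2*Y ↦ 3·9·1·1 = 27
  X**2*Z ↦ 1·9·1·6 = 54
  -2*X*Y**2 ↦ -2·3·1·1 = -6
  2*X*Y*Z ↦ 2·3·1·6 = 36
  X*Z**2 ↦ 1·3·1·36 = 108
  2*Y**3 ↦ 2·1·1·1 = 2
  -Y*Z**2 ↦ -1·1·1·36 = -36
  -2*Z**3 ↦ -2·1·1·216 = -432
Sum: F(3, 1, 6) = (-54) + (27) + (54) + (-6) + (36) + (108) + (2) + (-36) + (-432) = -301.
Reducing mod 7: -301 ≡ 0 (mod 7).
Since F(a, b, c) ≡ 0 (mod 7), P lies on the curve.


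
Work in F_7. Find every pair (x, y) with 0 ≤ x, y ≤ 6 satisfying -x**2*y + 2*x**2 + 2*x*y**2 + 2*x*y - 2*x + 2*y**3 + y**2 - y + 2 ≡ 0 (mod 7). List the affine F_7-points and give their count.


Affine F_7-points: {(1, 1), (2, 4), (3, 0), (3, 3), (3, 4), (4, 1), (4, 6), (5, 0), (5, 2), (5, 3), (6, 6)}; count = 11.

For each of the 49 pairs (x, y) ∈ F_7², evaluate f(x, y) mod 7. Record the zeros.
  x = 0: [0↦2, 1↦4, 2↦6, 3↦6, 4↦2, 5↦6, 6↦2]  zeros at y ∈ ∅
  x = 1: [0↦2, 1↦0, 2↦2, 3↦6, 4↦3, 5↦5, 6↦3]  zeros at y ∈ {1}
  x = 2: [0↦6, 1↦5, 2↦5, 3↦4, 4↦0, 5↦5, 6↦3]  zeros at y ∈ {4}
  x = 3: [0↦0, 1↦5, 2↦1, 3↦0, 4↦0, 5↦6, 6↦2]  zeros at y ∈ {0, 3, 4}
  x = 4: [0↦5, 1↦0, 2↦4, 3↦1, 4↦3, 5↦1, 6↦0]  zeros at y ∈ {1, 6}
  x = 5: [0↦0, 1↦4, 2↦0, 3↦0, 4↦2, 5↦4, 6↦4]  zeros at y ∈ {0, 2, 3}
  x = 6: [0↦6, 1↦3, 2↦3, 3↦4, 4↦4, 5↦1, 6↦0]  zeros at y ∈ {6}
Collecting zeros: affine points = {(1, 1), (2, 4), (3, 0), (3, 3), (3, 4), (4, 1), (4, 6), (5, 0), (5, 2), (5, 3), (6, 6)}.
Total count |C(F_7)_aff| = 11.


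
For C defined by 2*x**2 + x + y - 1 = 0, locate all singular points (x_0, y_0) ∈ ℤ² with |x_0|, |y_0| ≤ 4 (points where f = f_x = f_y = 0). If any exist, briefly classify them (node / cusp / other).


No singular points in the scanned grid; C is smooth there.

Compute partial derivatives:
  f_x = 4*x + 1.
  f_y = 1.
f_y = 1 is a nonzero constant, so f_y never vanishes: no point (x, y) can satisfy f = f_x = f_y = 0. In particular no (x, y) ∈ {−4, ..., 4}² is singular; the curve is smooth.


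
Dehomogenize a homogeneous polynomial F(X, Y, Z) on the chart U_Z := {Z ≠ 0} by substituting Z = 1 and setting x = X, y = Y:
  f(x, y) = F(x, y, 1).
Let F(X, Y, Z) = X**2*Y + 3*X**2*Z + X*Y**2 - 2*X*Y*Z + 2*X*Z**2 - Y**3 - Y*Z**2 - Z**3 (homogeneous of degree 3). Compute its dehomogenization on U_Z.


f(x, y) = x**2*y + 3*x**2 + x*y**2 - 2*x*y + 2*x - y**3 - y - 1

On U_Z we set Z = 1. Each monomial c·X^i·Y^j·Z^k in F becomes c·x^i·y^j·1^k = c·x^i·y^j.
Substituting Z = 1: F(X, Y, 1) = x**2*y + 3*x**2 + x*y**2 - 2*x*y + 2*x - y**3 - y - 1.
Note: deg(f) ≤ deg(F) = 3; strict inequality happens when F is divisible by Z (lost terms).


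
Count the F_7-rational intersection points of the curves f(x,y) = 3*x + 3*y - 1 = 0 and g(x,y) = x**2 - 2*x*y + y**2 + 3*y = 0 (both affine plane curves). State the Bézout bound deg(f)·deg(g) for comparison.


Common zeros: {(1, 4), (3, 2)}; count = 2; Bézout bound = 2.

deg(f) = 1, deg(g) = 2, so Bézout bound = 2.
Scan x ∈ F_7. For each x, list the y ∈ F_7 with f(x, y) ≡ 0 and those with g(x, y) ≡ 0 (mod 7); the common zeros in that column are the intersection.
  x = 0: f ≡ 0 at y ∈ {5}; g ≡ 0 at y ∈ {0, 4}; common: ∅.
  x = 1: f ≡ 0 at y ∈ {4}; g ≡ 0 at y ∈ {2, 4}; common: {4}.
  x = 2: f ≡ 0 at y ∈ {3}; g ≡ 0 at y ∈ ∅; common: ∅.
  x = 3: f ≡ 0 at y ∈ {2}; g ≡ 0 at y ∈ {1, 2}; common: {2}.
  x = 4: f ≡ 0 at y ∈ {1}; g ≡ 0 at y ∈ ∅; common: ∅.
  x = 5: f ≡ 0 at y ∈ {0}; g ≡ 0 at y ∈ ∅; common: ∅.
  x = 6: f ≡ 0 at y ∈ {6}; g ≡ 0 at y ∈ {1}; common: ∅.
Collecting: common zeros = {(1, 4), (3, 2)}, so the count is 2.
Comparison with the Bézout bound: 2 ≤ 2 = deg(f)·deg(g), as expected for curves with no common component (the bound is attained).


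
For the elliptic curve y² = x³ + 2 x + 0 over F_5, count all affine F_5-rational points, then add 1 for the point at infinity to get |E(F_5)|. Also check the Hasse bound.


Affine points = {(0, 0)}; affine count = 1; |E(F_5)| = 2.

Discriminant check: Δ ∝ 4a³ + 27b² = 4·2³ + 27·0² = 4·8 + 27·0 ≡ 2 (mod 5). Nonzero ⇒ E is nonsingular.
For each x ∈ F_5, compute rhs = x³ + 2·x + 0 mod 5, then count y ∈ F_5 with y² ≡ rhs.
  x = 0: rhs = 0, matching y values: 0 (1 points).
  x = 1: rhs = 3, matching y values: none (0 points).
  x = 2: rhs = 2, matching y values: none (0 points).
  x = 3: rhs = 3, matching y values: none (0 points).
  x = 4: rhs = 2, matching y values: none (0 points).
Total affine count: 1.
Full point count |E(F_5)| = 1 + 1 = 2.
Hasse bound: |2 − (5+1)| = |-4| = 4 ≤ 2√5 ≈ 4.4721 ✓.


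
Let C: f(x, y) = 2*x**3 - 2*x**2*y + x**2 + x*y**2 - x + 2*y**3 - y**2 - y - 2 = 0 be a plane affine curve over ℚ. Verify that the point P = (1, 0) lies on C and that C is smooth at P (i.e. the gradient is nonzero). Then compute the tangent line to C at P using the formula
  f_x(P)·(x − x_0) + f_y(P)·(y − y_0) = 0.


Tangent line at P: 7*x - 3*y - 7 = 0.

Step 1: f(1, 0) = 0, so P lies on C.
Step 2: partial derivatives
  f_x(x, y) = 6*x**2 - 4*x*y + 2*x + y**2 - 1, f_y(x, y) = -2*x**2 + 2*x*y + 6*y**2 - 2*y - 1.
  f_x(P) = 7, f_y(P) = -3 (gradient nonzero, so P is smooth).
Step 3: tangent line at P: 7·(x − 1) + -3·(y − 0) = 0.
Expanding: 7*x - 3*y - 7 = 0.


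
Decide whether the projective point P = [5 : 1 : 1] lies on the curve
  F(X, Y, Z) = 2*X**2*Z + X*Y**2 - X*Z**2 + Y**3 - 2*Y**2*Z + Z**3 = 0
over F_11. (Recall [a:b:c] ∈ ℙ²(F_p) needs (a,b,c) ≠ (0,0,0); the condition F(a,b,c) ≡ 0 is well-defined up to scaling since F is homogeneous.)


F(5,1,1) ≡ 6 (mod 11); P is NOT on the curve.

Evaluate F(5, 1, 1) term-by-term (mod 11).
  2*X**2*Z ↦ 2·25·1·1 = 50
  X*Y**2 ↦ 1·5·1·1 = 5
  -X*Z**2 ↦ -1·5·1·1 = -5
  Y**3 ↦ 1·1·1·1 = 1
  -2*Y**2*Z ↦ -2·1·1·1 = -2
  Z**3 ↦ 1·1·1·1 = 1
Sum: F(5, 1, 1) = (50) + (5) + (-5) + (1) + (-2) + (1) = 50.
Reducing mod 11: 50 ≡ 6 (mod 11).
Since F(a, b, c) ≡ 6 ≠ 0 (mod 11), P does NOT lie on the curve.


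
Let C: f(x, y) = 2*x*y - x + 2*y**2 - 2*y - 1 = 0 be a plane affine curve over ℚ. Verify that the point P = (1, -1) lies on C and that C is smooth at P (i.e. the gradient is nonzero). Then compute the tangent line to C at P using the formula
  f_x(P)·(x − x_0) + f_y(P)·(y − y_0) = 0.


Tangent line at P: -3*x - 4*y - 1 = 0.

Step 1: f(1, -1) = 0, so P lies on C.
Step 2: partial derivatives
  f_x(x, y) = 2*y - 1, f_y(x, y) = 2*x + 4*y - 2.
  f_x(P) = -3, f_y(P) = -4 (gradient nonzero, so P is smooth).
Step 3: tangent line at P: -3·(x − 1) + -4·(y − -1) = 0.
Expanding: -3*x - 4*y - 1 = 0.


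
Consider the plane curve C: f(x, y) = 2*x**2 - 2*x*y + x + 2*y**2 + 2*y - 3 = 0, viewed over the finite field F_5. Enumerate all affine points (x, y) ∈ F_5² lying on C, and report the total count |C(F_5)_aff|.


Affine F_5-points: {(1, 0)}; count = 1.

For each of the 25 pairs (x, y) ∈ F_5², evaluate f(x, y) mod 5. Record the zeros.
  x = 0: [0↦2, 1↦1, 2↦4, 3↦1, 4↦2]  zeros at y ∈ ∅
  x = 1: [0↦0, 1↦2, 2↦3, 3↦3, 4↦2]  zeros at y ∈ {0}
  x = 2: [0↦2, 1↦2, 2↦1, 3↦4, 4↦1]  zeros at y ∈ ∅
  x = 3: [0↦3, 1↦1, 2↦3, 3↦4, 4↦4]  zeros at y ∈ ∅
  x = 4: [0↦3, 1↦4, 2↦4, 3↦3, 4↦1]  zeros at y ∈ ∅
Collecting zeros: affine points = {(1, 0)}.
Total count |C(F_5)_aff| = 1.


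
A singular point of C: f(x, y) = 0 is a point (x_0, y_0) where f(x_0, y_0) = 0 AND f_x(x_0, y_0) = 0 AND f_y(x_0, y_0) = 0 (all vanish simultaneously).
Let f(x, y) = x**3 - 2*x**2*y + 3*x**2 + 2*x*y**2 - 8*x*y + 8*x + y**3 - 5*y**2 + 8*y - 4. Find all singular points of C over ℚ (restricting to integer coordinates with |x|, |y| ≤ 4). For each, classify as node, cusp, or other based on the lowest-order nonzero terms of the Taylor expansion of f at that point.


Singular points: {(0, 2)}; classification: node.

Compute partial derivatives:
  f_x = 3*x**2 - 4*x*y + 6*x + 2*y**2 - 8*y + 8.
  f_y = -2*x**2 + 4*x*y - 8*x + 3*y**2 - 10*y + 8.
Scan x_0 ∈ {−4, ..., 4}. For each x_0, f_y(x_0, y) is a polynomial in y; find its integer roots y ∈ {−4, ..., 4}, then test f_x and f at those candidates.
  x = -4: f_y(-4, y) = 3*y**2 - 26*y + 8; no integer root y with |y| ≤ 4.
  x = -3: f_y(-3, y) = 3*y**2 - 22*y + 14; no integer root y with |y| ≤ 4.
  x = -2: f_y(-2, y) = 3*y**2 - 18*y + 16; no integer root y with |y| ≤ 4.
  x = -1: f_y(-1, y) = 3*y**2 - 14*y + 14; no integer root y with |y| ≤ 4.
  x = 0: f_y(0, y) = 3*y**2 - 10*y + 8; vanishes at y ∈ {2}. (0, 2): f_x = 0, f = 0 — SINGULAR.
  x = 1: f_y(1, y) = 3*y**2 - 6*y - 2; no integer root y with |y| ≤ 4.
  x = 2: f_y(2, y) = 3*y**2 - 2*y - 16; vanishes at y ∈ {-2}. (2, -2): f_x = 72 ≠ 0.
  x = 3: f_y(3, y) = 3*y**2 + 2*y - 34; no integer root y with |y| ≤ 4.
  x = 4: f_y(4, y) = 3*y**2 + 6*y - 56; no integer root y with |y| ≤ 4.
Only singular point on the grid: (0, 2).
Classify: substitute x = 0 + u, y = 2 + v and expand: f = u**3 - 2*u**2*v - u**2 + 2*u*v**2 + v**3 + v**2.
No constant or linear terms (consistent with a singular point). Quadratic part: -u**2 + v**2. Cubic part: u**3 - 2*u**2*v + 2*u*v**2 + v**3.
The quadratic part v**2 - u**2 = (v − u)(v + u) splits into two distinct linear factors, so there are two distinct tangent lines y − 2 = ±(x − 0) — this is a node (ordinary double point).
Classification: node.


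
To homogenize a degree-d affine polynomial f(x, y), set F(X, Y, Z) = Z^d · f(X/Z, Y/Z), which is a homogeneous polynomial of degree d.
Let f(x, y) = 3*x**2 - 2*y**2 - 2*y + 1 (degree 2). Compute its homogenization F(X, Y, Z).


F(X, Y, Z) = 3*X**2 - 2*Y**2 - 2*Y*Z + Z**2

deg(f) = 2.
Substitute x = X/Z, y = Y/Z into f, then multiply by Z^2.
  monomial 3·x^2·y^0 ↦ 3·X^2·Y^0·Z^0.
  monomial -2·x^0·y^2 ↦ -2·X^0·Y^2·Z^0.
  monomial -2·x^0·y^1 ↦ -2·X^0·Y^1·Z^1.
  monomial 1·x^0·y^0 ↦ 1·X^0·Y^0·Z^2.
Collecting: F(X, Y, Z) = 3*X**2 - 2*Y**2 - 2*Y*Z + Z**2.


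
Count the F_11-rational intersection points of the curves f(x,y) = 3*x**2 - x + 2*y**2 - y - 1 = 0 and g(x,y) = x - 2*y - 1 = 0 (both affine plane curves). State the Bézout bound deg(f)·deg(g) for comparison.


Common zeros: {(0, 5), (7, 3)}; count = 2; Bézout bound = 2.

deg(f) = 2, deg(g) = 1, so Bézout bound = 2.
Scan x ∈ F_11. For each x, list the y ∈ F_11 with f(x, y) ≡ 0 and those with g(x, y) ≡ 0 (mod 11); the common zeros in that column are the intersection.
  x = 0: f ≡ 0 at y ∈ {1, 5}; g ≡ 0 at y ∈ {5}; common: {5}.
  x = 1: f ≡ 0 at y ∈ {8, 9}; g ≡ 0 at y ∈ {0}; common: ∅.
  x = 2: f ≡ 0 at y ∈ ∅; g ≡ 0 at y ∈ {6}; common: ∅.
  x = 3: f ≡ 0 at y ∈ {8, 9}; g ≡ 0 at y ∈ {1}; common: ∅.
  x = 4: f ≡ 0 at y ∈ {1, 5}; g ≡ 0 at y ∈ {7}; common: ∅.
  x = 5: f ≡ 0 at y ∈ ∅; g ≡ 0 at y ∈ {2}; common: ∅.
  x = 6: f ≡ 0 at y ∈ ∅; g ≡ 0 at y ∈ {8}; common: ∅.
  x = 7: f ≡ 0 at y ∈ {3}; g ≡ 0 at y ∈ {3}; common: {3}.
  x = 8: f ≡ 0 at y ∈ {3}; g ≡ 0 at y ∈ {9}; common: ∅.
  x = 9: f ≡ 0 at y ∈ ∅; g ≡ 0 at y ∈ {4}; common: ∅.
  x = 10: f ≡ 0 at y ∈ ∅; g ≡ 0 at y ∈ {10}; common: ∅.
Collecting: common zeros = {(0, 5), (7, 3)}, so the count is 2.
Comparison with the Bézout bound: 2 ≤ 2 = deg(f)·deg(g), as expected for curves with no common component (the bound is attained).


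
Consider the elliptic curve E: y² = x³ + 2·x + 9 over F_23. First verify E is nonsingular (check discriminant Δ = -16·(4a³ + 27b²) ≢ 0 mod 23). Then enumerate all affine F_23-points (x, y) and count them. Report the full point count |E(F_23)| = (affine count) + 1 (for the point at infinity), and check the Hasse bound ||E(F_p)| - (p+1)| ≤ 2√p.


Affine points = {(0, 3), (0, 20), (1, 9), (1, 14), (4, 9), (4, 14), (5, 11), (5, 12), (8, 10), (8, 13), (12, 6), (12, 17), (13, 1), (13, 22), (18, 9), (18, 14), (19, 11), (19, 12), (22, 11), (22, 12)}; affine count = 20; |E(F_23)| = 21.

Discriminant check: Δ ∝ 4a³ + 27b² = 4·2³ + 27·9² = 4·8 + 27·81 ≡ 11 (mod 23). Nonzero ⇒ E is nonsingular.
For each x ∈ F_23, compute rhs = x³ + 2·x + 9 mod 23, then count y ∈ F_23 with y² ≡ rhs.
  x = 0: rhs = 9, matching y values: 3, 20 (2 points).
  x = 1: rhs = 12, matching y values: 9, 14 (2 points).
  x = 2: rhs = 21, matching y values: none (0 points).
  x = 3: rhs = 19, matching y values: none (0 points).
  x = 4: rhs = 12, matching y values: 9, 14 (2 points).
  x = 5: rhs = 6, matching y values: 11, 12 (2 points).
  x = 6: rhs = 7, matching y values: none (0 points).
  x = 7: rhs = 21, matching y values: none (0 points).
  x = 8: rhs = 8, matching y values: 10, 13 (2 points).
  x = 9: rhs = 20, matching y values: none (0 points).
  x = 10: rhs = 17, matching y values: none (0 points).
  x = 11: rhs = 5, matching y values: none (0 points).
  x = 12: rhs = 13, matching y values: 6, 17 (2 points).
  x = 13: rhs = 1, matching y values: 1, 22 (2 points).
  x = 14: rhs = 21, matching y values: none (0 points).
  x = 15: rhs = 10, matching y values: none (0 points).
  x = 16: rhs = 20, matching y values: none (0 points).
  x = 17: rhs = 11, matching y values: none (0 points).
  x = 18: rhs = 12, matching y values: 9, 14 (2 points).
  x = 19: rhs = 6, matching y values: 11, 12 (2 points).
  x = 20: rhs = 22, matching y values: none (0 points).
  x = 21: rhs = 20, matching y values: none (0 points).
  x = 22: rhs = 6, matching y values: 11, 12 (2 points).
Total affine count: 20.
Full point count |E(F_23)| = 20 + 1 = 21.
Hasse bound: |21 − (23+1)| = |-3| = 3 ≤ 2√23 ≈ 9.5917 ✓.


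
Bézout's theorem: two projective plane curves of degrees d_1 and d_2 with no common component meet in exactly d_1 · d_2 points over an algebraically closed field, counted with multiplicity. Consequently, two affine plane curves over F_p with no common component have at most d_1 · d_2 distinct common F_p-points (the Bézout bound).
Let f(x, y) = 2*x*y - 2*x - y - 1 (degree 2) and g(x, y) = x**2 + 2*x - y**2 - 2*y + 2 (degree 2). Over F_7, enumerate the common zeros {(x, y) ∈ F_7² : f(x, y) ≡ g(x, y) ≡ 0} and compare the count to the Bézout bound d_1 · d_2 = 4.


Common zeros: {(2, 4)}; count = 1; Bézout bound = 4.

deg(f) = 2, deg(g) = 2, so Bézout bound = 4.
Scan x ∈ F_7. For each x, list the y ∈ F_7 with f(x, y) ≡ 0 and those with g(x, y) ≡ 0 (mod 7); the common zeros in that column are the intersection.
  x = 0: f ≡ 0 at y ∈ {6}; g ≡ 0 at y ∈ ∅; common: ∅.
  x = 1: f ≡ 0 at y ∈ {3}; g ≡ 0 at y ∈ ∅; common: ∅.
  x = 2: f ≡ 0 at y ∈ {4}; g ≡ 0 at y ∈ {1, 4}; common: {4}.
  x = 3: f ≡ 0 at y ∈ {0}; g ≡ 0 at y ∈ {1, 4}; common: ∅.
  x = 4: f ≡ 0 at y ∈ ∅; g ≡ 0 at y ∈ ∅; common: ∅.
  x = 5: f ≡ 0 at y ∈ {2}; g ≡ 0 at y ∈ ∅; common: ∅.
  x = 6: f ≡ 0 at y ∈ {5}; g ≡ 0 at y ∈ {2, 3}; common: ∅.
Collecting: common zeros = {(2, 4)}, so the count is 1.
Comparison with the Bézout bound: 1 ≤ 4 = deg(f)·deg(g), as expected for curves with no common component (the affine F_7-count falls short of the bound because intersections may lie at infinity, over extension fields, or carry multiplicity).


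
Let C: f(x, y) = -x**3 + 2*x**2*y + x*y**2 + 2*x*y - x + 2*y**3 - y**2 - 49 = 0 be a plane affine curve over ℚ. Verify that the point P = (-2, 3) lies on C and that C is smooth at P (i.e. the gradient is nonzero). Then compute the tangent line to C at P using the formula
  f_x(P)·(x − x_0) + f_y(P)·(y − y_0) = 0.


Tangent line at P: -22*x + 40*y - 164 = 0.

Step 1: f(-2, 3) = 0, so P lies on C.
Step 2: partial derivatives
  f_x(x, y) = -3*x**2 + 4*x*y + y**2 + 2*y - 1, f_y(x, y) = 2*x**2 + 2*x*y + 2*x + 6*y**2 - 2*y.
  f_x(P) = -22, f_y(P) = 40 (gradient nonzero, so P is smooth).
Step 3: tangent line at P: -22·(x − -2) + 40·(y − 3) = 0.
Expanding: -22*x + 40*y - 164 = 0.


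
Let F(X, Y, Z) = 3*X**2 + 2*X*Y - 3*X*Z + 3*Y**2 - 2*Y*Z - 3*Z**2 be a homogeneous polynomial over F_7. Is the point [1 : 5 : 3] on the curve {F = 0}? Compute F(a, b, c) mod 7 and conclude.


F(1,5,3) ≡ 1 (mod 7); P is NOT on the curve.

Evaluate F(1, 5, 3) term-by-term (mod 7).
  3*X**2 ↦ 3·1·1·1 = 3
  2*X*Y ↦ 2·1·5·1 = 10
  -3*X*Z ↦ -3·1·1·3 = -9
  3*Y**2 ↦ 3·1·25·1 = 75
  -2*Y*Z ↦ -2·1·5·3 = -30
  -3*Z**2 ↦ -3·1·1·9 = -27
Sum: F(1, 5, 3) = (3) + (10) + (-9) + (75) + (-30) + (-27) = 22.
Reducing mod 7: 22 ≡ 1 (mod 7).
Since F(a, b, c) ≡ 1 ≠ 0 (mod 7), P does NOT lie on the curve.


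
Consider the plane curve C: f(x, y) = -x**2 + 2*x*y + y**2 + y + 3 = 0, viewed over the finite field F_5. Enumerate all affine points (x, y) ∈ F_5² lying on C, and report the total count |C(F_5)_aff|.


Affine F_5-points: {(0, 1), (0, 3), (1, 3), (1, 4), (2, 1), (2, 4)}; count = 6.

For each of the 25 pairs (x, y) ∈ F_5², evaluate f(x, y) mod 5. Record the zeros.
  x = 0: [0↦3, 1↦0, 2↦4, 3↦0, 4↦3]  zeros at y ∈ {1, 3}
  x = 1: [0↦2, 1↦1, 2↦2, 3↦0, 4↦0]  zeros at y ∈ {3, 4}
  x = 2: [0↦4, 1↦0, 2↦3, 3↦3, 4↦0]  zeros at y ∈ {1, 4}
  x = 3: [0↦4, 1↦2, 2↦2, 3↦4, 4↦3]  zeros at y ∈ ∅
  x = 4: [0↦2, 1↦2, 2↦4, 3↦3, 4↦4]  zeros at y ∈ ∅
Collecting zeros: affine points = {(0, 1), (0, 3), (1, 3), (1, 4), (2, 1), (2, 4)}.
Total count |C(F_5)_aff| = 6.


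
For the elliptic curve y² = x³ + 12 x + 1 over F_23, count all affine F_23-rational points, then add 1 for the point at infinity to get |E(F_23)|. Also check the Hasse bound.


Affine points = {(0, 1), (0, 22), (3, 8), (3, 15), (5, 5), (5, 18), (6, 6), (6, 17), (13, 10), (13, 13), (17, 9), (17, 14), (18, 0), (19, 2), (19, 21)}; affine count = 15; |E(F_23)| = 16.

Discriminant check: Δ ∝ 4a³ + 27b² = 4·12³ + 27·1² = 4·1728 + 27·1 ≡ 16 (mod 23). Nonzero ⇒ E is nonsingular.
For each x ∈ F_23, compute rhs = x³ + 12·x + 1 mod 23, then count y ∈ F_23 with y² ≡ rhs.
  x = 0: rhs = 1, matching y values: 1, 22 (2 points).
  x = 1: rhs = 14, matching y values: none (0 points).
  x = 2: rhs = 10, matching y values: none (0 points).
  x = 3: rhs = 18, matching y values: 8, 15 (2 points).
  x = 4: rhs = 21, matching y values: none (0 points).
  x = 5: rhs = 2, matching y values: 5, 18 (2 points).
  x = 6: rhs = 13, matching y values: 6, 17 (2 points).
  x = 7: rhs = 14, matching y values: none (0 points).
  x = 8: rhs = 11, matching y values: none (0 points).
  x = 9: rhs = 10, matching y values: none (0 points).
  x = 10: rhs = 17, matching y values: none (0 points).
  x = 11: rhs = 15, matching y values: none (0 points).
  x = 12: rhs = 10, matching y values: none (0 points).
  x = 13: rhs = 8, matching y values: 10, 13 (2 points).
  x = 14: rhs = 15, matching y values: none (0 points).
  x = 15: rhs = 14, matching y values: none (0 points).
  x = 16: rhs = 11, matching y values: none (0 points).
  x = 17: rhs = 12, matching y values: 9, 14 (2 points).
  x = 18: rhs = 0, matching y values: 0 (1 points).
  x = 19: rhs = 4, matching y values: 2, 21 (2 points).
  x = 20: rhs = 7, matching y values: none (0 points).
  x = 21: rhs = 15, matching y values: none (0 points).
  x = 22: rhs = 11, matching y values: none (0 points).
Total affine count: 15.
Full point count |E(F_23)| = 15 + 1 = 16.
Hasse bound: |16 − (23+1)| = |-8| = 8 ≤ 2√23 ≈ 9.5917 ✓.


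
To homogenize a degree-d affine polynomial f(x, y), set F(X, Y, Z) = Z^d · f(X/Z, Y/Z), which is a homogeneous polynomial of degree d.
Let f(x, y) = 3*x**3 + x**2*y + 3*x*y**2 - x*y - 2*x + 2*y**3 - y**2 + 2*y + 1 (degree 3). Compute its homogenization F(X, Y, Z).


F(X, Y, Z) = 3*X**3 + X**2*Y + 3*X*Y**2 - X*Y*Z - 2*X*Z**2 + 2*Y**3 - Y**2*Z + 2*Y*Z**2 + Z**3

deg(f) = 3.
Substitute x = X/Z, y = Y/Z into f, then multiply by Z^3.
  monomial 3·x^3·y^0 ↦ 3·X^3·Y^0·Z^0.
  monomial 1·x^2·y^1 ↦ 1·X^2·Y^1·Z^0.
  monomial 3·x^1·y^2 ↦ 3·X^1·Y^2·Z^0.
  monomial -1·x^1·y^1 ↦ -1·X^1·Y^1·Z^1.
  monomial -2·x^1·y^0 ↦ -2·X^1·Y^0·Z^2.
  monomial 2·x^0·y^3 ↦ 2·X^0·Y^3·Z^0.
  monomial -1·x^0·y^2 ↦ -1·X^0·Y^2·Z^1.
  monomial 2·x^0·y^1 ↦ 2·X^0·Y^1·Z^2.
  monomial 1·x^0·y^0 ↦ 1·X^0·Y^0·Z^3.
Collecting: F(X, Y, Z) = 3*X**3 + X**2*Y + 3*X*Y**2 - X*Y*Z - 2*X*Z**2 + 2*Y**3 - Y**2*Z + 2*Y*Z**2 + Z**3.


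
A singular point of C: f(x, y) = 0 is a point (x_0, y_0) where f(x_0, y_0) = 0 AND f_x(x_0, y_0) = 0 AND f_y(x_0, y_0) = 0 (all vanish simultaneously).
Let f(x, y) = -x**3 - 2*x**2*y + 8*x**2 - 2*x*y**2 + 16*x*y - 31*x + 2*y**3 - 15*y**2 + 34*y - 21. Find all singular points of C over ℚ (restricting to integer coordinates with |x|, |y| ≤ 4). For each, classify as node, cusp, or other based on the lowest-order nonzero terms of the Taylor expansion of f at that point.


Singular points: {(1, 3)}; classification: node.

Compute partial derivatives:
  f_x = -3*x**2 - 4*x*y + 16*x - 2*y**2 + 16*y - 31.
  f_y = -2*x**2 - 4*x*y + 16*x + 6*y**2 - 30*y + 34.
Scan x_0 ∈ {−4, ..., 4}. For each x_0, f_y(x_0, y) is a polynomial in y; find its integer roots y ∈ {−4, ..., 4}, then test f_x and f at those candidates.
  x = -4: f_y(-4, y) = 6*y**2 - 14*y - 62; no integer root y with |y| ≤ 4.
  x = -3: f_y(-3, y) = 6*y**2 - 18*y - 32; no integer root y with |y| ≤ 4.
  x = -2: f_y(-2, y) = 6*y**2 - 22*y - 6; no integer root y with |y| ≤ 4.
  x = -1: f_y(-1, y) = 6*y**2 - 26*y + 16; no integer root y with |y| ≤ 4.
  x = 0: f_y(0, y) = 6*y**2 - 30*y + 34; no integer root y with |y| ≤ 4.
  x = 1: f_y(1, y) = 6*y**2 - 34*y + 48; vanishes at y ∈ {3}. (1, 3): f_x = 0, f = 0 — SINGULAR.
  x = 2: f_y(2, y) = 6*y**2 - 38*y + 58; no integer root y with |y| ≤ 4.
  x = 3: f_y(3, y) = 6*y**2 - 42*y + 64; no integer root y with |y| ≤ 4.
  x = 4: f_y(4, y) = 6*y**2 - 46*y + 66; no integer root y with |y| ≤ 4.
Only singular point on the grid: (1, 3).
Classify: substitute x = 1 + u, y = 3 + v and expand: f = -u**3 - 2*u**2*v - u**2 - 2*u*v**2 + 2*v**3 + v**2.
No constant or linear terms (consistent with a singular point). Quadratic part: -u**2 + v**2. Cubic part: -u**3 - 2*u**2*v - 2*u*v**2 + 2*v**3.
The quadratic part v**2 - u**2 = (v − u)(v + u) splits into two distinct linear factors, so there are two distinct tangent lines y − 3 = ±(x − 1) — this is a node (ordinary double point).
Classification: node.


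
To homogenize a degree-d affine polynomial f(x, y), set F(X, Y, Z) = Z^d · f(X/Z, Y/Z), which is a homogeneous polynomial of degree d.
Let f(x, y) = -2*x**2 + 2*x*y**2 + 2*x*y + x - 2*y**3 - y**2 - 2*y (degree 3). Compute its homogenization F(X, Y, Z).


F(X, Y, Z) = -2*X**2*Z + 2*X*Y**2 + 2*X*Y*Z + X*Z**2 - 2*Y**3 - Y**2*Z - 2*Y*Z**2

deg(f) = 3.
Substitute x = X/Z, y = Y/Z into f, then multiply by Z^3.
  monomial -2·x^2·y^0 ↦ -2·X^2·Y^0·Z^1.
  monomial 2·x^1·y^2 ↦ 2·X^1·Y^2·Z^0.
  monomial 2·x^1·y^1 ↦ 2·X^1·Y^1·Z^1.
  monomial 1·x^1·y^0 ↦ 1·X^1·Y^0·Z^2.
  monomial -2·x^0·y^3 ↦ -2·X^0·Y^3·Z^0.
  monomial -1·x^0·y^2 ↦ -1·X^0·Y^2·Z^1.
  monomial -2·x^0·y^1 ↦ -2·X^0·Y^1·Z^2.
Collecting: F(X, Y, Z) = -2*X**2*Z + 2*X*Y**2 + 2*X*Y*Z + X*Z**2 - 2*Y**3 - Y**2*Z - 2*Y*Z**2.


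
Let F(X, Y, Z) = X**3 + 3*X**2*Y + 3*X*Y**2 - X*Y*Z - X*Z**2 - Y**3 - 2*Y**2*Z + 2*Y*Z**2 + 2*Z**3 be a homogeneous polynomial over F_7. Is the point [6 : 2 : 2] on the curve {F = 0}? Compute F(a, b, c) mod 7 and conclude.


F(6,2,2) ≡ 2 (mod 7); P is NOT on the curve.

Evaluate F(6, 2, 2) term-by-term (mod 7).
  X**3 ↦ 1·216·1·1 = 216
  3*X**2*Y ↦ 3·36·2·1 = 216
  3*X*Y**2 ↦ 3·6·4·1 = 72
  -X*Y*Z ↦ -1·6·2·2 = -24
  -X*Z**2 ↦ -1·6·1·4 = -24
  -Y**3 ↦ -1·1·8·1 = -8
  -2*Y**2*Z ↦ -2·1·4·2 = -16
  2*Y*Z**2 ↦ 2·1·2·4 = 16
  2*Z**3 ↦ 2·1·1·8 = 16
Sum: F(6, 2, 2) = (216) + (216) + (72) + (-24) + (-24) + (-8) + (-16) + (16) + (16) = 464.
Reducing mod 7: 464 ≡ 2 (mod 7).
Since F(a, b, c) ≡ 2 ≠ 0 (mod 7), P does NOT lie on the curve.


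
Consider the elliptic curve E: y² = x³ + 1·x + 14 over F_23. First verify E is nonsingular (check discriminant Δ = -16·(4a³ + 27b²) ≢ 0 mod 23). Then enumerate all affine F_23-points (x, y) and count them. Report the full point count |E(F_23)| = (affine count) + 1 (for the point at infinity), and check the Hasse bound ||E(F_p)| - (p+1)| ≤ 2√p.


Affine points = {(1, 4), (1, 19), (2, 1), (2, 22), (4, 6), (4, 17), (5, 11), (5, 12), (6, 11), (6, 12), (9, 4), (9, 19), (10, 9), (10, 14), (12, 11), (12, 12), (13, 4), (13, 19), (14, 9), (14, 14), (15, 0), (16, 3), (16, 20), (21, 2), (21, 21), (22, 9), (22, 14)}; affine count = 27; |E(F_23)| = 28.

Discriminant check: Δ ∝ 4a³ + 27b² = 4·1³ + 27·14² = 4·1 + 27·196 ≡ 6 (mod 23). Nonzero ⇒ E is nonsingular.
For each x ∈ F_23, compute rhs = x³ + 1·x + 14 mod 23, then count y ∈ F_23 with y² ≡ rhs.
  x = 0: rhs = 14, matching y values: none (0 points).
  x = 1: rhs = 16, matching y values: 4, 19 (2 points).
  x = 2: rhs = 1, matching y values: 1, 22 (2 points).
  x = 3: rhs = 21, matching y values: none (0 points).
  x = 4: rhs = 13, matching y values: 6, 17 (2 points).
  x = 5: rhs = 6, matching y values: 11, 12 (2 points).
  x = 6: rhs = 6, matching y values: 11, 12 (2 points).
  x = 7: rhs = 19, matching y values: none (0 points).
  x = 8: rhs = 5, matching y values: none (0 points).
  x = 9: rhs = 16, matching y values: 4, 19 (2 points).
  x = 10: rhs = 12, matching y values: 9, 14 (2 points).
  x = 11: rhs = 22, matching y values: none (0 points).
  x = 12: rhs = 6, matching y values: 11, 12 (2 points).
  x = 13: rhs = 16, matching y values: 4, 19 (2 points).
  x = 14: rhs = 12, matching y values: 9, 14 (2 points).
  x = 15: rhs = 0, matching y values: 0 (1 points).
  x = 16: rhs = 9, matching y values: 3, 20 (2 points).
  x = 17: rhs = 22, matching y values: none (0 points).
  x = 18: rhs = 22, matching y values: none (0 points).
  x = 19: rhs = 15, matching y values: none (0 points).
  x = 20: rhs = 7, matching y values: none (0 points).
  x = 21: rhs = 4, matching y values: 2, 21 (2 points).
  x = 22: rhs = 12, matching y values: 9, 14 (2 points).
Total affine count: 27.
Full point count |E(F_23)| = 27 + 1 = 28.
Hasse bound: |28 − (23+1)| = |4| = 4 ≤ 2√23 ≈ 9.5917 ✓.


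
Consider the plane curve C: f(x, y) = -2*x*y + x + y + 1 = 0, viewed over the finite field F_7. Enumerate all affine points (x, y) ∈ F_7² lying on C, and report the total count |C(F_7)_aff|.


Affine F_7-points: {(0, 6), (1, 2), (2, 1), (3, 5), (5, 3), (6, 0)}; count = 6.

For each of the 49 pairs (x, y) ∈ F_7², evaluate f(x, y) mod 7. Record the zeros.
  x = 0: [0↦1, 1↦2, 2↦3, 3↦4, 4↦5, 5↦6, 6↦0]  zeros at y ∈ {6}
  x = 1: [0↦2, 1↦1, 2↦0, 3↦6, 4↦5, 5↦4, 6↦3]  zeros at y ∈ {2}
  x = 2: [0↦3, 1↦0, 2↦4, 3↦1, 4↦5, 5↦2, 6↦6]  zeros at y ∈ {1}
  x = 3: [0↦4, 1↦6, 2↦1, 3↦3, 4↦5, 5↦0, 6↦2]  zeros at y ∈ {5}
  x = 4: [0↦5, 1↦5, 2↦5, 3↦5, 4↦5, 5↦5, 6↦5]  zeros at y ∈ ∅
  x = 5: [0↦6, 1↦4, 2↦2, 3↦0, 4↦5, 5↦3, 6↦1]  zeros at y ∈ {3}
  x = 6: [0↦0, 1↦3, 2↦6, 3↦2, 4↦5, 5↦1, 6↦4]  zeros at y ∈ {0}
Collecting zeros: affine points = {(0, 6), (1, 2), (2, 1), (3, 5), (5, 3), (6, 0)}.
Total count |C(F_7)_aff| = 6.


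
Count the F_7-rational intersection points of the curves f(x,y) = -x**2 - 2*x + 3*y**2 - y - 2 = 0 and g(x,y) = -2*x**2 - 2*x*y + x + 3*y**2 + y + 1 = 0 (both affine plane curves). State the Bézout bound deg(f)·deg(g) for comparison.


Common zeros: ∅; count = 0; Bézout bound = 4.

deg(f) = 2, deg(g) = 2, so Bézout bound = 4.
Scan x ∈ F_7. For each x, list the y ∈ F_7 with f(x, y) ≡ 0 and those with g(x, y) ≡ 0 (mod 7); the common zeros in that column are the intersection.
  x = 0: f ≡ 0 at y ∈ {1, 4}; g ≡ 0 at y ∈ ∅; common: ∅.
  x = 1: f ≡ 0 at y ∈ ∅; g ≡ 0 at y ∈ {0, 5}; common: ∅.
  x = 2: f ≡ 0 at y ∈ {2, 3}; g ≡ 0 at y ∈ ∅; common: ∅.
  x = 3: f ≡ 0 at y ∈ {2, 3}; g ≡ 0 at y ∈ {0, 4}; common: ∅.
  x = 4: f ≡ 0 at y ∈ ∅; g ≡ 0 at y ∈ {3, 4}; common: ∅.
  x = 5: f ≡ 0 at y ∈ {1, 4}; g ≡ 0 at y ∈ {5}; common: ∅.
  x = 6: f ≡ 0 at y ∈ ∅; g ≡ 0 at y ∈ ∅; common: ∅.
Collecting: common zeros = ∅, so the count is 0.
Comparison with the Bézout bound: 0 ≤ 4 = deg(f)·deg(g), as expected for curves with no common component (the affine F_7-count falls short of the bound because intersections may lie at infinity, over extension fields, or carry multiplicity).


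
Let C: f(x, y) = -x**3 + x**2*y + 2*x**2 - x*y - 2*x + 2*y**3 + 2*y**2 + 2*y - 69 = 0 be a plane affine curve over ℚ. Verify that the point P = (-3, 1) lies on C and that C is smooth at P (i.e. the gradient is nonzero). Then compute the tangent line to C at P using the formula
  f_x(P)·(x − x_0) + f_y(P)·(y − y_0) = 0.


Tangent line at P: -48*x + 24*y - 168 = 0.

Step 1: f(-3, 1) = 0, so P lies on C.
Step 2: partial derivatives
  f_x(x, y) = -3*x**2 + 2*x*y + 4*x - y - 2, f_y(x, y) = x**2 - x + 6*y**2 + 4*y + 2.
  f_x(P) = -48, f_y(P) = 24 (gradient nonzero, so P is smooth).
Step 3: tangent line at P: -48·(x − -3) + 24·(y − 1) = 0.
Expanding: -48*x + 24*y - 168 = 0.


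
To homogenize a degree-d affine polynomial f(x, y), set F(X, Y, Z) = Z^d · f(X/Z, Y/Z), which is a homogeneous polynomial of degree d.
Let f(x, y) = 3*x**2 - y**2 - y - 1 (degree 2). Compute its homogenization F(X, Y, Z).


F(X, Y, Z) = 3*X**2 - Y**2 - Y*Z - Z**2

deg(f) = 2.
Substitute x = X/Z, y = Y/Z into f, then multiply by Z^2.
  monomial 3·x^2·y^0 ↦ 3·X^2·Y^0·Z^0.
  monomial -1·x^0·y^2 ↦ -1·X^0·Y^2·Z^0.
  monomial -1·x^0·y^1 ↦ -1·X^0·Y^1·Z^1.
  monomial -1·x^0·y^0 ↦ -1·X^0·Y^0·Z^2.
Collecting: F(X, Y, Z) = 3*X**2 - Y**2 - Y*Z - Z**2.


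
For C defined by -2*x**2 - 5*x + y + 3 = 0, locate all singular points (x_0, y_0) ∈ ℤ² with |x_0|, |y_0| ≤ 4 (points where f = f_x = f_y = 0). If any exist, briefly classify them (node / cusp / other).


No singular points in the scanned grid; C is smooth there.

Compute partial derivatives:
  f_x = -4*x - 5.
  f_y = 1.
f_y = 1 is a nonzero constant, so f_y never vanishes: no point (x, y) can satisfy f = f_x = f_y = 0. In particular no (x, y) ∈ {−4, ..., 4}² is singular; the curve is smooth.


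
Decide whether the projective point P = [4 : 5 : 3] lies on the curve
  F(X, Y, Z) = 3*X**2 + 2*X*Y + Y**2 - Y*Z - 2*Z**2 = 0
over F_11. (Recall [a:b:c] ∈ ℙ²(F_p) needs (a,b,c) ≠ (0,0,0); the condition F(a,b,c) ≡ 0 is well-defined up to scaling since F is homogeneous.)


F(4,5,3) ≡ 3 (mod 11); P is NOT on the curve.

Evaluate F(4, 5, 3) term-by-term (mod 11).
  3*X**2 ↦ 3·16·1·1 = 48
  2*X*Y ↦ 2·4·5·1 = 40
  Y**2 ↦ 1·1·25·1 = 25
  -Y*Z ↦ -1·1·5·3 = -15
  -2*Z**2 ↦ -2·1·1·9 = -18
Sum: F(4, 5, 3) = (48) + (40) + (25) + (-15) + (-18) = 80.
Reducing mod 11: 80 ≡ 3 (mod 11).
Since F(a, b, c) ≡ 3 ≠ 0 (mod 11), P does NOT lie on the curve.


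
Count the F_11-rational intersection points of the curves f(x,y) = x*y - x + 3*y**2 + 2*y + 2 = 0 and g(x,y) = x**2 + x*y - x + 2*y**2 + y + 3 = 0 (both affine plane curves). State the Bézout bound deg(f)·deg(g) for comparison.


Common zeros: {(4, 2)}; count = 1; Bézout bound = 4.

deg(f) = 2, deg(g) = 2, so Bézout bound = 4.
Scan x ∈ F_11. For each x, list the y ∈ F_11 with f(x, y) ≡ 0 and those with g(x, y) ≡ 0 (mod 11); the common zeros in that column are the intersection.
  x = 0: f ≡ 0 at y ∈ ∅; g ≡ 0 at y ∈ ∅; common: ∅.
  x = 1: f ≡ 0 at y ∈ ∅; g ≡ 0 at y ∈ ∅; common: ∅.
  x = 2: f ≡ 0 at y ∈ {0, 6}; g ≡ 0 at y ∈ ∅; common: ∅.
  x = 3: f ≡ 0 at y ∈ {5, 8}; g ≡ 0 at y ∈ ∅; common: ∅.
  x = 4: f ≡ 0 at y ∈ {2, 7}; g ≡ 0 at y ∈ {1, 2}; common: {2}.
  x = 5: f ≡ 0 at y ∈ ∅; g ≡ 0 at y ∈ ∅; common: ∅.
  x = 6: f ≡ 0 at y ∈ ∅; g ≡ 0 at y ∈ {0, 2}; common: ∅.
  x = 7: f ≡ 0 at y ∈ {9, 10}; g ≡ 0 at y ∈ {1, 6}; common: ∅.
  x = 8: f ≡ 0 at y ∈ ∅; g ≡ 0 at y ∈ {5, 7}; common: ∅.
  x = 9: f ≡ 0 at y ∈ ∅; g ≡ 0 at y ∈ ∅; common: ∅.
  x = 10: f ≡ 0 at y ∈ {3, 4}; g ≡ 0 at y ∈ {5, 6}; common: ∅.
Collecting: common zeros = {(4, 2)}, so the count is 1.
Comparison with the Bézout bound: 1 ≤ 4 = deg(f)·deg(g), as expected for curves with no common component (the affine F_11-count falls short of the bound because intersections may lie at infinity, over extension fields, or carry multiplicity).


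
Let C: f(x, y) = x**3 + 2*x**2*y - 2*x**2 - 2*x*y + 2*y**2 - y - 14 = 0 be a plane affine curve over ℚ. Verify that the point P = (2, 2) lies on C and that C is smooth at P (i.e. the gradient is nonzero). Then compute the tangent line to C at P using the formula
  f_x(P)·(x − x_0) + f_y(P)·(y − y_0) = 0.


Tangent line at P: 16*x + 11*y - 54 = 0.

Step 1: f(2, 2) = 0, so P lies on C.
Step 2: partial derivatives
  f_x(x, y) = 3*x**2 + 4*x*y - 4*x - 2*y, f_y(x, y) = 2*x**2 - 2*x + 4*y - 1.
  f_x(P) = 16, f_y(P) = 11 (gradient nonzero, so P is smooth).
Step 3: tangent line at P: 16·(x − 2) + 11·(y − 2) = 0.
Expanding: 16*x + 11*y - 54 = 0.


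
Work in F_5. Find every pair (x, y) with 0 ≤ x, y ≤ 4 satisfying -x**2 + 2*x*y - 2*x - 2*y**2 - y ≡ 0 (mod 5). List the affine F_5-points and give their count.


Affine F_5-points: {(0, 0), (0, 2), (2, 2), (3, 0)}; count = 4.

For each of the 25 pairs (x, y) ∈ F_5², evaluate f(x, y) mod 5. Record the zeros.
  x = 0: [0↦0, 1↦2, 2↦0, 3↦4, 4↦4]  zeros at y ∈ {0, 2}
  x = 1: [0↦2, 1↦1, 2↦1, 3↦2, 4↦4]  zeros at y ∈ ∅
  x = 2: [0↦2, 1↦3, 2↦0, 3↦3, 4↦2]  zeros at y ∈ {2}
  x = 3: [0↦0, 1↦3, 2↦2, 3↦2, 4↦3]  zeros at y ∈ {0}
  x = 4: [0↦1, 1↦1, 2↦2, 3↦4, 4↦2]  zeros at y ∈ ∅
Collecting zeros: affine points = {(0, 0), (0, 2), (2, 2), (3, 0)}.
Total count |C(F_5)_aff| = 4.


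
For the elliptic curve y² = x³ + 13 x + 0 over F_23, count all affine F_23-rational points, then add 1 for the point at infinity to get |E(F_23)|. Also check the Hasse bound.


Affine points = {(0, 0), (4, 1), (4, 22), (5, 11), (5, 12), (6, 8), (6, 15), (8, 8), (8, 15), (9, 8), (9, 15), (10, 7), (10, 16), (11, 5), (11, 18), (16, 7), (16, 16), (20, 7), (20, 16), (21, 9), (21, 14), (22, 3), (22, 20)}; affine count = 23; |E(F_23)| = 24.

Discriminant check: Δ ∝ 4a³ + 27b² = 4·13³ + 27·0² = 4·2197 + 27·0 ≡ 2 (mod 23). Nonzero ⇒ E is nonsingular.
For each x ∈ F_23, compute rhs = x³ + 13·x + 0 mod 23, then count y ∈ F_23 with y² ≡ rhs.
  x = 0: rhs = 0, matching y values: 0 (1 points).
  x = 1: rhs = 14, matching y values: none (0 points).
  x = 2: rhs = 11, matching y values: none (0 points).
  x = 3: rhs = 20, matching y values: none (0 points).
  x = 4: rhs = 1, matching y values: 1, 22 (2 points).
  x = 5: rhs = 6, matching y values: 11, 12 (2 points).
  x = 6: rhs = 18, matching y values: 8, 15 (2 points).
  x = 7: rhs = 20, matching y values: none (0 points).
  x = 8: rhs = 18, matching y values: 8, 15 (2 points).
  x = 9: rhs = 18, matching y values: 8, 15 (2 points).
  x = 10: rhs = 3, matching y values: 7, 16 (2 points).
  x = 11: rhs = 2, matching y values: 5, 18 (2 points).
  x = 12: rhs = 21, matching y values: none (0 points).
  x = 13: rhs = 20, matching y values: none (0 points).
  x = 14: rhs = 5, matching y values: none (0 points).
  x = 15: rhs = 5, matching y values: none (0 points).
  x = 16: rhs = 3, matching y values: 7, 16 (2 points).
  x = 17: rhs = 5, matching y values: none (0 points).
  x = 18: rhs = 17, matching y values: none (0 points).
  x = 19: rhs = 22, matching y values: none (0 points).
  x = 20: rhs = 3, matching y values: 7, 16 (2 points).
  x = 21: rhs = 12, matching y values: 9, 14 (2 points).
  x = 22: rhs = 9, matching y values: 3, 20 (2 points).
Total affine count: 23.
Full point count |E(F_23)| = 23 + 1 = 24.
Hasse bound: |24 − (23+1)| = |0| = 0 ≤ 2√23 ≈ 9.5917 ✓.


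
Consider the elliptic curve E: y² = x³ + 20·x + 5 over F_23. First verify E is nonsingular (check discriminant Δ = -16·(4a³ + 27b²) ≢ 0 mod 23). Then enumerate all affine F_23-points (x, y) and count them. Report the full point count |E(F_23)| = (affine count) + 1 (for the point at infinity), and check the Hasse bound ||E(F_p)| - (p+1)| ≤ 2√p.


Affine points = {(1, 7), (1, 16), (3, 0), (5, 0), (10, 3), (10, 20), (12, 8), (12, 15), (13, 1), (13, 22), (14, 4), (14, 19), (15, 0), (21, 7), (21, 16)}; affine count = 15; |E(F_23)| = 16.

Discriminant check: Δ ∝ 4a³ + 27b² = 4·20³ + 27·5² = 4·8000 + 27·25 ≡ 15 (mod 23). Nonzero ⇒ E is nonsingular.
For each x ∈ F_23, compute rhs = x³ + 20·x + 5 mod 23, then count y ∈ F_23 with y² ≡ rhs.
  x = 0: rhs = 5, matching y values: none (0 points).
  x = 1: rhs = 3, matching y values: 7, 16 (2 points).
  x = 2: rhs = 7, matching y values: none (0 points).
  x = 3: rhs = 0, matching y values: 0 (1 points).
  x = 4: rhs = 11, matching y values: none (0 points).
  x = 5: rhs = 0, matching y values: 0 (1 points).
  x = 6: rhs = 19, matching y values: none (0 points).
  x = 7: rhs = 5, matching y values: none (0 points).
  x = 8: rhs = 10, matching y values: none (0 points).
  x = 9: rhs = 17, matching y values: none (0 points).
  x = 10: rhs = 9, matching y values: 3, 20 (2 points).
  x = 11: rhs = 15, matching y values: none (0 points).
  x = 12: rhs = 18, matching y values: 8, 15 (2 points).
  x = 13: rhs = 1, matching y values: 1, 22 (2 points).
  x = 14: rhs = 16, matching y values: 4, 19 (2 points).
  x = 15: rhs = 0, matching y values: 0 (1 points).
  x = 16: rhs = 5, matching y values: none (0 points).
  x = 17: rhs = 14, matching y values: none (0 points).
  x = 18: rhs = 10, matching y values: none (0 points).
  x = 19: rhs = 22, matching y values: none (0 points).
  x = 20: rhs = 10, matching y values: none (0 points).
  x = 21: rhs = 3, matching y values: 7, 16 (2 points).
  x = 22: rhs = 7, matching y values: none (0 points).
Total affine count: 15.
Full point count |E(F_23)| = 15 + 1 = 16.
Hasse bound: |16 − (23+1)| = |-8| = 8 ≤ 2√23 ≈ 9.5917 ✓.


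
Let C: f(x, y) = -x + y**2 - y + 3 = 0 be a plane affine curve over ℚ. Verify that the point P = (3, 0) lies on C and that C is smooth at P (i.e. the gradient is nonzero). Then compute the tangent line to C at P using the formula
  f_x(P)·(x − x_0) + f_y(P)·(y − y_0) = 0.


Tangent line at P: -x - y + 3 = 0.

Step 1: f(3, 0) = 0, so P lies on C.
Step 2: partial derivatives
  f_x(x, y) = -1, f_y(x, y) = 2*y - 1.
  f_x(P) = -1, f_y(P) = -1 (gradient nonzero, so P is smooth).
Step 3: tangent line at P: -1·(x − 3) + -1·(y − 0) = 0.
Expanding: -x - y + 3 = 0.


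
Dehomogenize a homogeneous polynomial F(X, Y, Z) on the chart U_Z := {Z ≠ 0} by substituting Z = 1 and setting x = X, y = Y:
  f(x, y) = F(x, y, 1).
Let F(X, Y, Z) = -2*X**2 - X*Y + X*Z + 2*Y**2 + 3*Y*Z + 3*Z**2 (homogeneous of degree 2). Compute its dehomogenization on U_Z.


f(x, y) = -2*x**2 - x*y + x + 2*y**2 + 3*y + 3

On U_Z we set Z = 1. Each monomial c·X^i·Y^j·Z^k in F becomes c·x^i·y^j·1^k = c·x^i·y^j.
Substituting Z = 1: F(X, Y, 1) = -2*x**2 - x*y + x + 2*y**2 + 3*y + 3.
Note: deg(f) ≤ deg(F) = 2; strict inequality happens when F is divisible by Z (lost terms).


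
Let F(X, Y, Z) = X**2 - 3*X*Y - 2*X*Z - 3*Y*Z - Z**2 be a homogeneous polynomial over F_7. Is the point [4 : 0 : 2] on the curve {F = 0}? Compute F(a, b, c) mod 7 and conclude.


F(4,0,2) ≡ 3 (mod 7); P is NOT on the curve.

Evaluate F(4, 0, 2) term-by-term (mod 7).
  X**2 ↦ 1·16·1·1 = 16
  -3*X*Y ↦ -3·4·0·1 = 0
  -2*X*Z ↦ -2·4·1·2 = -16
  -3*Y*Z ↦ -3·1·0·2 = 0
  -Z**2 ↦ -1·1·1·4 = -4
Sum: F(4, 0, 2) = (16) + (0) + (-16) + (0) + (-4) = -4.
Reducing mod 7: -4 ≡ 3 (mod 7).
Since F(a, b, c) ≡ 3 ≠ 0 (mod 7), P does NOT lie on the curve.
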